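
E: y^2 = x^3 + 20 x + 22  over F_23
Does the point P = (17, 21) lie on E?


Check whether y^2 = x^3 + 20 x + 22 (mod 23) for (x, y) = (17, 21).
LHS: y^2 = 21^2 mod 23 = 4
RHS: x^3 + 20 x + 22 = 17^3 + 20*17 + 22 mod 23 = 8
LHS != RHS

No, not on the curve


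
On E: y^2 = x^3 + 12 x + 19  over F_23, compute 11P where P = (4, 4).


k = 11 = 1011_2 (binary, LSB first: 1101)
Double-and-add from P = (4, 4):
  bit 0 = 1: acc = O + (4, 4) = (4, 4)
  bit 1 = 1: acc = (4, 4) + (8, 12) = (15, 20)
  bit 2 = 0: acc unchanged = (15, 20)
  bit 3 = 1: acc = (15, 20) + (18, 15) = (3, 6)

11P = (3, 6)


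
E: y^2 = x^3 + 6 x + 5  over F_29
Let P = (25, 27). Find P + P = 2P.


Doubling: s = (3 x1^2 + a) / (2 y1)
s = (3*25^2 + 6) / (2*27) mod 29 = 1
x3 = s^2 - 2 x1 mod 29 = 1^2 - 2*25 = 9
y3 = s (x1 - x3) - y1 mod 29 = 1 * (25 - 9) - 27 = 18

2P = (9, 18)


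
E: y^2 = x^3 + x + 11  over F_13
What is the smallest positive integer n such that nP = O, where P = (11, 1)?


Compute successive multiples of P until we hit O:
  1P = (11, 1)
  2P = (4, 12)
  3P = (1, 0)
  4P = (4, 1)
  5P = (11, 12)
  6P = O

ord(P) = 6


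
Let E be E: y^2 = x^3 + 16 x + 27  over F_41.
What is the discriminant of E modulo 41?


4 a^3 + 27 b^2 = 4*16^3 + 27*27^2 = 16384 + 19683 = 36067
Delta = -16 * (36067) = -577072
Delta mod 41 = 3

Delta = 3 (mod 41)


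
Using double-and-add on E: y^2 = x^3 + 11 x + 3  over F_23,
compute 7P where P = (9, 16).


k = 7 = 111_2 (binary, LSB first: 111)
Double-and-add from P = (9, 16):
  bit 0 = 1: acc = O + (9, 16) = (9, 16)
  bit 1 = 1: acc = (9, 16) + (7, 20) = (11, 11)
  bit 2 = 1: acc = (11, 11) + (15, 22) = (6, 20)

7P = (6, 20)


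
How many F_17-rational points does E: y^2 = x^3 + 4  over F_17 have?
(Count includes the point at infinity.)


For each x in F_17, count y with y^2 = x^3 + 0 x + 4 mod 17:
  x = 0: RHS = 4, y in [2, 15]  -> 2 point(s)
  x = 4: RHS = 0, y in [0]  -> 1 point(s)
  x = 6: RHS = 16, y in [4, 13]  -> 2 point(s)
  x = 9: RHS = 2, y in [6, 11]  -> 2 point(s)
  x = 10: RHS = 1, y in [1, 16]  -> 2 point(s)
  x = 11: RHS = 9, y in [3, 14]  -> 2 point(s)
  x = 12: RHS = 15, y in [7, 10]  -> 2 point(s)
  x = 13: RHS = 8, y in [5, 12]  -> 2 point(s)
  x = 15: RHS = 13, y in [8, 9]  -> 2 point(s)
Affine points: 17. Add the point at infinity: total = 18.

#E(F_17) = 18


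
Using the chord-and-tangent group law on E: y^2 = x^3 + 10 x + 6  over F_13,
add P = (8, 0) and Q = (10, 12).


P != Q, so use the chord formula.
s = (y2 - y1) / (x2 - x1) = (12) / (2) mod 13 = 6
x3 = s^2 - x1 - x2 mod 13 = 6^2 - 8 - 10 = 5
y3 = s (x1 - x3) - y1 mod 13 = 6 * (8 - 5) - 0 = 5

P + Q = (5, 5)


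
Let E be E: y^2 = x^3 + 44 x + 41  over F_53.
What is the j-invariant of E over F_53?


Delta = -16(4 a^3 + 27 b^2) mod 53 = 30
-1728 * (4 a)^3 = -1728 * (4*44)^3 mod 53 = 35
j = 35 * 30^(-1) mod 53 = 10

j = 10 (mod 53)


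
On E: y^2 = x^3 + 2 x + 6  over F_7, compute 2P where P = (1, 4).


Doubling: s = (3 x1^2 + a) / (2 y1)
s = (3*1^2 + 2) / (2*4) mod 7 = 5
x3 = s^2 - 2 x1 mod 7 = 5^2 - 2*1 = 2
y3 = s (x1 - x3) - y1 mod 7 = 5 * (1 - 2) - 4 = 5

2P = (2, 5)


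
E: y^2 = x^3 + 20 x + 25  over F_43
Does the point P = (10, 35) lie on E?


Check whether y^2 = x^3 + 20 x + 25 (mod 43) for (x, y) = (10, 35).
LHS: y^2 = 35^2 mod 43 = 21
RHS: x^3 + 20 x + 25 = 10^3 + 20*10 + 25 mod 43 = 21
LHS = RHS

Yes, on the curve


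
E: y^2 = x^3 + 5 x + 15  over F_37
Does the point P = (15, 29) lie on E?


Check whether y^2 = x^3 + 5 x + 15 (mod 37) for (x, y) = (15, 29).
LHS: y^2 = 29^2 mod 37 = 27
RHS: x^3 + 5 x + 15 = 15^3 + 5*15 + 15 mod 37 = 24
LHS != RHS

No, not on the curve


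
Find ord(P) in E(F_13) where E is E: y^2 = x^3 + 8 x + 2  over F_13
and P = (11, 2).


Compute successive multiples of P until we hit O:
  1P = (11, 2)
  2P = (3, 12)
  3P = (3, 1)
  4P = (11, 11)
  5P = O

ord(P) = 5


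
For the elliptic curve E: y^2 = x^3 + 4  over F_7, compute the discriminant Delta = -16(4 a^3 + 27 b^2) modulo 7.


4 a^3 + 27 b^2 = 4*0^3 + 27*4^2 = 0 + 432 = 432
Delta = -16 * (432) = -6912
Delta mod 7 = 4

Delta = 4 (mod 7)


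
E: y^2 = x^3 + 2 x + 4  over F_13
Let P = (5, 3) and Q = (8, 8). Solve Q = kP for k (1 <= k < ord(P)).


Enumerate multiples of P until we hit Q = (8, 8):
  1P = (5, 3)
  2P = (7, 6)
  3P = (0, 11)
  4P = (9, 6)
  5P = (2, 9)
  6P = (10, 7)
  7P = (8, 5)
  8P = (12, 1)
  9P = (12, 12)
  10P = (8, 8)
Match found at i = 10.

k = 10


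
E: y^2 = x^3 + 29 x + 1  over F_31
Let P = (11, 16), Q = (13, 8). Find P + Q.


P != Q, so use the chord formula.
s = (y2 - y1) / (x2 - x1) = (23) / (2) mod 31 = 27
x3 = s^2 - x1 - x2 mod 31 = 27^2 - 11 - 13 = 23
y3 = s (x1 - x3) - y1 mod 31 = 27 * (11 - 23) - 16 = 1

P + Q = (23, 1)


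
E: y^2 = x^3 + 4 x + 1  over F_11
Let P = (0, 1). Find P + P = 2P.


Doubling: s = (3 x1^2 + a) / (2 y1)
s = (3*0^2 + 4) / (2*1) mod 11 = 2
x3 = s^2 - 2 x1 mod 11 = 2^2 - 2*0 = 4
y3 = s (x1 - x3) - y1 mod 11 = 2 * (0 - 4) - 1 = 2

2P = (4, 2)


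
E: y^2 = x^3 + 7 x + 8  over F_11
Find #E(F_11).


For each x in F_11, count y with y^2 = x^3 + 7 x + 8 mod 11:
  x = 1: RHS = 5, y in [4, 7]  -> 2 point(s)
  x = 3: RHS = 1, y in [1, 10]  -> 2 point(s)
  x = 4: RHS = 1, y in [1, 10]  -> 2 point(s)
  x = 5: RHS = 3, y in [5, 6]  -> 2 point(s)
  x = 7: RHS = 4, y in [2, 9]  -> 2 point(s)
  x = 8: RHS = 4, y in [2, 9]  -> 2 point(s)
  x = 10: RHS = 0, y in [0]  -> 1 point(s)
Affine points: 13. Add the point at infinity: total = 14.

#E(F_11) = 14


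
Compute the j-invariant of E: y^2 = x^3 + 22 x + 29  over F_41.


Delta = -16(4 a^3 + 27 b^2) mod 41 = 19
-1728 * (4 a)^3 = -1728 * (4*22)^3 mod 41 = 16
j = 16 * 19^(-1) mod 41 = 3

j = 3 (mod 41)


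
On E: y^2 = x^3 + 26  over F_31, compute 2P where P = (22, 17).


k = 2 = 10_2 (binary, LSB first: 01)
Double-and-add from P = (22, 17):
  bit 0 = 0: acc unchanged = O
  bit 1 = 1: acc = O + (7, 20) = (7, 20)

2P = (7, 20)


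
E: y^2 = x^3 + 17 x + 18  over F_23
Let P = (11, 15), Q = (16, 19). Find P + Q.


P != Q, so use the chord formula.
s = (y2 - y1) / (x2 - x1) = (4) / (5) mod 23 = 10
x3 = s^2 - x1 - x2 mod 23 = 10^2 - 11 - 16 = 4
y3 = s (x1 - x3) - y1 mod 23 = 10 * (11 - 4) - 15 = 9

P + Q = (4, 9)


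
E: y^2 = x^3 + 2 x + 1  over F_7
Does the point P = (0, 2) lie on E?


Check whether y^2 = x^3 + 2 x + 1 (mod 7) for (x, y) = (0, 2).
LHS: y^2 = 2^2 mod 7 = 4
RHS: x^3 + 2 x + 1 = 0^3 + 2*0 + 1 mod 7 = 1
LHS != RHS

No, not on the curve


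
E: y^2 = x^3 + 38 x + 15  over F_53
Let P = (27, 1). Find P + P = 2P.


Doubling: s = (3 x1^2 + a) / (2 y1)
s = (3*27^2 + 38) / (2*1) mod 53 = 26
x3 = s^2 - 2 x1 mod 53 = 26^2 - 2*27 = 39
y3 = s (x1 - x3) - y1 mod 53 = 26 * (27 - 39) - 1 = 5

2P = (39, 5)


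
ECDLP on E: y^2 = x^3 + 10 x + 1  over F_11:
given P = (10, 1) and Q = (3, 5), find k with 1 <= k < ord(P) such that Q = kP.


Enumerate multiples of P until we hit Q = (3, 5):
  1P = (10, 1)
  2P = (3, 6)
  3P = (3, 5)
Match found at i = 3.

k = 3


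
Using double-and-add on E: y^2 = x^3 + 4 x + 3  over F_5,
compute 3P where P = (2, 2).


k = 3 = 11_2 (binary, LSB first: 11)
Double-and-add from P = (2, 2):
  bit 0 = 1: acc = O + (2, 2) = (2, 2)
  bit 1 = 1: acc = (2, 2) + (2, 3) = O

3P = O


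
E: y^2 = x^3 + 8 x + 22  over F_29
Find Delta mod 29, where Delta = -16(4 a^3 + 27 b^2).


4 a^3 + 27 b^2 = 4*8^3 + 27*22^2 = 2048 + 13068 = 15116
Delta = -16 * (15116) = -241856
Delta mod 29 = 4

Delta = 4 (mod 29)


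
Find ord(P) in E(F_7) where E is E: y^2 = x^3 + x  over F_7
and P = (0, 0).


Compute successive multiples of P until we hit O:
  1P = (0, 0)
  2P = O

ord(P) = 2


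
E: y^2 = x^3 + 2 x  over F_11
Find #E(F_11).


For each x in F_11, count y with y^2 = x^3 + 2 x + 0 mod 11:
  x = 0: RHS = 0, y in [0]  -> 1 point(s)
  x = 1: RHS = 3, y in [5, 6]  -> 2 point(s)
  x = 2: RHS = 1, y in [1, 10]  -> 2 point(s)
  x = 3: RHS = 0, y in [0]  -> 1 point(s)
  x = 5: RHS = 3, y in [5, 6]  -> 2 point(s)
  x = 7: RHS = 5, y in [4, 7]  -> 2 point(s)
  x = 8: RHS = 0, y in [0]  -> 1 point(s)
Affine points: 11. Add the point at infinity: total = 12.

#E(F_11) = 12


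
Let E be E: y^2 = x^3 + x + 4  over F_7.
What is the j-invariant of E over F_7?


Delta = -16(4 a^3 + 27 b^2) mod 7 = 3
-1728 * (4 a)^3 = -1728 * (4*1)^3 mod 7 = 1
j = 1 * 3^(-1) mod 7 = 5

j = 5 (mod 7)


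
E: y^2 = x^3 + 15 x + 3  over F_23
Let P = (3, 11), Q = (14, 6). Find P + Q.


P != Q, so use the chord formula.
s = (y2 - y1) / (x2 - x1) = (18) / (11) mod 23 = 10
x3 = s^2 - x1 - x2 mod 23 = 10^2 - 3 - 14 = 14
y3 = s (x1 - x3) - y1 mod 23 = 10 * (3 - 14) - 11 = 17

P + Q = (14, 17)


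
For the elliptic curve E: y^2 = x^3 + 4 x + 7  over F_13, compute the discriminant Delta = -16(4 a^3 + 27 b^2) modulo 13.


4 a^3 + 27 b^2 = 4*4^3 + 27*7^2 = 256 + 1323 = 1579
Delta = -16 * (1579) = -25264
Delta mod 13 = 8

Delta = 8 (mod 13)


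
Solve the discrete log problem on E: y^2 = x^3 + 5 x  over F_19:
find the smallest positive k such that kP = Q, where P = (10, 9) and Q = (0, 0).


Enumerate multiples of P until we hit Q = (0, 0):
  1P = (10, 9)
  2P = (0, 0)
Match found at i = 2.

k = 2


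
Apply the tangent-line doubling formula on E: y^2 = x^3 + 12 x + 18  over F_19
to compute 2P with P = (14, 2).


Doubling: s = (3 x1^2 + a) / (2 y1)
s = (3*14^2 + 12) / (2*2) mod 19 = 17
x3 = s^2 - 2 x1 mod 19 = 17^2 - 2*14 = 14
y3 = s (x1 - x3) - y1 mod 19 = 17 * (14 - 14) - 2 = 17

2P = (14, 17)


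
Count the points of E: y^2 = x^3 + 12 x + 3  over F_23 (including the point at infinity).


For each x in F_23, count y with y^2 = x^3 + 12 x + 3 mod 23:
  x = 0: RHS = 3, y in [7, 16]  -> 2 point(s)
  x = 1: RHS = 16, y in [4, 19]  -> 2 point(s)
  x = 2: RHS = 12, y in [9, 14]  -> 2 point(s)
  x = 4: RHS = 0, y in [0]  -> 1 point(s)
  x = 5: RHS = 4, y in [2, 21]  -> 2 point(s)
  x = 7: RHS = 16, y in [4, 19]  -> 2 point(s)
  x = 8: RHS = 13, y in [6, 17]  -> 2 point(s)
  x = 9: RHS = 12, y in [9, 14]  -> 2 point(s)
  x = 12: RHS = 12, y in [9, 14]  -> 2 point(s)
  x = 15: RHS = 16, y in [4, 19]  -> 2 point(s)
  x = 16: RHS = 13, y in [6, 17]  -> 2 point(s)
  x = 18: RHS = 2, y in [5, 18]  -> 2 point(s)
  x = 19: RHS = 6, y in [11, 12]  -> 2 point(s)
  x = 20: RHS = 9, y in [3, 20]  -> 2 point(s)
  x = 22: RHS = 13, y in [6, 17]  -> 2 point(s)
Affine points: 29. Add the point at infinity: total = 30.

#E(F_23) = 30


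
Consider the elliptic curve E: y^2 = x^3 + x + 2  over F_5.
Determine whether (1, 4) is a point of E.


Check whether y^2 = x^3 + 1 x + 2 (mod 5) for (x, y) = (1, 4).
LHS: y^2 = 4^2 mod 5 = 1
RHS: x^3 + 1 x + 2 = 1^3 + 1*1 + 2 mod 5 = 4
LHS != RHS

No, not on the curve


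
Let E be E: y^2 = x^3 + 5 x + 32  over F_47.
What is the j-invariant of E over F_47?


Delta = -16(4 a^3 + 27 b^2) mod 47 = 33
-1728 * (4 a)^3 = -1728 * (4*5)^3 mod 47 = 16
j = 16 * 33^(-1) mod 47 = 19

j = 19 (mod 47)


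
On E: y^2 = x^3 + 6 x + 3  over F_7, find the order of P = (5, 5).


Compute successive multiples of P until we hit O:
  1P = (5, 5)
  2P = (5, 2)
  3P = O

ord(P) = 3


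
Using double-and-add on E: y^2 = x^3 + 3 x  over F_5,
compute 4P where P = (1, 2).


k = 4 = 100_2 (binary, LSB first: 001)
Double-and-add from P = (1, 2):
  bit 0 = 0: acc unchanged = O
  bit 1 = 0: acc unchanged = O
  bit 2 = 1: acc = O + (1, 3) = (1, 3)

4P = (1, 3)


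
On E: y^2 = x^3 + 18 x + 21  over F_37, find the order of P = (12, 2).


Compute successive multiples of P until we hit O:
  1P = (12, 2)
  2P = (6, 7)
  3P = (31, 20)
  4P = (32, 18)
  5P = (4, 34)
  6P = (0, 24)
  7P = (15, 22)
  8P = (1, 22)
  ... (continuing to 43P)
  43P = O

ord(P) = 43


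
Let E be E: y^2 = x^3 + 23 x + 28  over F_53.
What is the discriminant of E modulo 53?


4 a^3 + 27 b^2 = 4*23^3 + 27*28^2 = 48668 + 21168 = 69836
Delta = -16 * (69836) = -1117376
Delta mod 53 = 23

Delta = 23 (mod 53)


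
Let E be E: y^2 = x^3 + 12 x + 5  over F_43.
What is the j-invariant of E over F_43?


Delta = -16(4 a^3 + 27 b^2) mod 43 = 40
-1728 * (4 a)^3 = -1728 * (4*12)^3 mod 43 = 32
j = 32 * 40^(-1) mod 43 = 18

j = 18 (mod 43)


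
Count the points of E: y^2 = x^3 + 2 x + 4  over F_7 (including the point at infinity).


For each x in F_7, count y with y^2 = x^3 + 2 x + 4 mod 7:
  x = 0: RHS = 4, y in [2, 5]  -> 2 point(s)
  x = 1: RHS = 0, y in [0]  -> 1 point(s)
  x = 2: RHS = 2, y in [3, 4]  -> 2 point(s)
  x = 3: RHS = 2, y in [3, 4]  -> 2 point(s)
  x = 6: RHS = 1, y in [1, 6]  -> 2 point(s)
Affine points: 9. Add the point at infinity: total = 10.

#E(F_7) = 10


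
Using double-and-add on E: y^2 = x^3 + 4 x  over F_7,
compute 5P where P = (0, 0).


k = 5 = 101_2 (binary, LSB first: 101)
Double-and-add from P = (0, 0):
  bit 0 = 1: acc = O + (0, 0) = (0, 0)
  bit 1 = 0: acc unchanged = (0, 0)
  bit 2 = 1: acc = (0, 0) + O = (0, 0)

5P = (0, 0)


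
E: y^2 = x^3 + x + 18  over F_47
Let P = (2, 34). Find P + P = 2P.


Doubling: s = (3 x1^2 + a) / (2 y1)
s = (3*2^2 + 1) / (2*34) mod 47 = 23
x3 = s^2 - 2 x1 mod 47 = 23^2 - 2*2 = 8
y3 = s (x1 - x3) - y1 mod 47 = 23 * (2 - 8) - 34 = 16

2P = (8, 16)


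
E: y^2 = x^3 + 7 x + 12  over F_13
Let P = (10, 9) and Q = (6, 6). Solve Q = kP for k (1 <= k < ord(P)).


Enumerate multiples of P until we hit Q = (6, 6):
  1P = (10, 9)
  2P = (7, 1)
  3P = (6, 6)
Match found at i = 3.

k = 3


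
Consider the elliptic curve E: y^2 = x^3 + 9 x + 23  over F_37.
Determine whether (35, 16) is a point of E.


Check whether y^2 = x^3 + 9 x + 23 (mod 37) for (x, y) = (35, 16).
LHS: y^2 = 16^2 mod 37 = 34
RHS: x^3 + 9 x + 23 = 35^3 + 9*35 + 23 mod 37 = 34
LHS = RHS

Yes, on the curve


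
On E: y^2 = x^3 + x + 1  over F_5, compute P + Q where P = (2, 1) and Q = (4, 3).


P != Q, so use the chord formula.
s = (y2 - y1) / (x2 - x1) = (2) / (2) mod 5 = 1
x3 = s^2 - x1 - x2 mod 5 = 1^2 - 2 - 4 = 0
y3 = s (x1 - x3) - y1 mod 5 = 1 * (2 - 0) - 1 = 1

P + Q = (0, 1)


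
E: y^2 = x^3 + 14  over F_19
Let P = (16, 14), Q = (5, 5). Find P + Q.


P != Q, so use the chord formula.
s = (y2 - y1) / (x2 - x1) = (10) / (8) mod 19 = 6
x3 = s^2 - x1 - x2 mod 19 = 6^2 - 16 - 5 = 15
y3 = s (x1 - x3) - y1 mod 19 = 6 * (16 - 15) - 14 = 11

P + Q = (15, 11)


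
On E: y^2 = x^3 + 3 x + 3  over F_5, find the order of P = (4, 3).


Compute successive multiples of P until we hit O:
  1P = (4, 3)
  2P = (3, 3)
  3P = (3, 2)
  4P = (4, 2)
  5P = O

ord(P) = 5


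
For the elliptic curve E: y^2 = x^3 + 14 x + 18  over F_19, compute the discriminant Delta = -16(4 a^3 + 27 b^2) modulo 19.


4 a^3 + 27 b^2 = 4*14^3 + 27*18^2 = 10976 + 8748 = 19724
Delta = -16 * (19724) = -315584
Delta mod 19 = 6

Delta = 6 (mod 19)


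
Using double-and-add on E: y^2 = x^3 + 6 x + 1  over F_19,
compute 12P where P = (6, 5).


k = 12 = 1100_2 (binary, LSB first: 0011)
Double-and-add from P = (6, 5):
  bit 0 = 0: acc unchanged = O
  bit 1 = 0: acc unchanged = O
  bit 2 = 1: acc = O + (9, 9) = (9, 9)
  bit 3 = 1: acc = (9, 9) + (5, 2) = (14, 6)

12P = (14, 6)


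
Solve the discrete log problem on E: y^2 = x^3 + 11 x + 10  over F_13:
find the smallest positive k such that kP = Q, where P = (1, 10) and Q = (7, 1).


Enumerate multiples of P until we hit Q = (7, 1):
  1P = (1, 10)
  2P = (2, 1)
  3P = (0, 7)
  4P = (8, 8)
  5P = (7, 1)
Match found at i = 5.

k = 5


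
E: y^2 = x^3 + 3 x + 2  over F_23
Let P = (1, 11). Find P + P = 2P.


Doubling: s = (3 x1^2 + a) / (2 y1)
s = (3*1^2 + 3) / (2*11) mod 23 = 17
x3 = s^2 - 2 x1 mod 23 = 17^2 - 2*1 = 11
y3 = s (x1 - x3) - y1 mod 23 = 17 * (1 - 11) - 11 = 3

2P = (11, 3)


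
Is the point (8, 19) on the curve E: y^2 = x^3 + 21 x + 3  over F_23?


Check whether y^2 = x^3 + 21 x + 3 (mod 23) for (x, y) = (8, 19).
LHS: y^2 = 19^2 mod 23 = 16
RHS: x^3 + 21 x + 3 = 8^3 + 21*8 + 3 mod 23 = 16
LHS = RHS

Yes, on the curve


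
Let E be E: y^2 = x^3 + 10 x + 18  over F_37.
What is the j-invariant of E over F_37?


Delta = -16(4 a^3 + 27 b^2) mod 37 = 13
-1728 * (4 a)^3 = -1728 * (4*10)^3 mod 37 = 1
j = 1 * 13^(-1) mod 37 = 20

j = 20 (mod 37)


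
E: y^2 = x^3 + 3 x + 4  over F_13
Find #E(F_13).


For each x in F_13, count y with y^2 = x^3 + 3 x + 4 mod 13:
  x = 0: RHS = 4, y in [2, 11]  -> 2 point(s)
  x = 3: RHS = 1, y in [1, 12]  -> 2 point(s)
  x = 5: RHS = 1, y in [1, 12]  -> 2 point(s)
  x = 6: RHS = 4, y in [2, 11]  -> 2 point(s)
  x = 7: RHS = 4, y in [2, 11]  -> 2 point(s)
  x = 11: RHS = 3, y in [4, 9]  -> 2 point(s)
  x = 12: RHS = 0, y in [0]  -> 1 point(s)
Affine points: 13. Add the point at infinity: total = 14.

#E(F_13) = 14


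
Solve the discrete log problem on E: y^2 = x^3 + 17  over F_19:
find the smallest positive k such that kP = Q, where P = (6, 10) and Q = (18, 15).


Enumerate multiples of P until we hit Q = (18, 15):
  1P = (6, 10)
  2P = (5, 3)
  3P = (0, 13)
  4P = (18, 15)
Match found at i = 4.

k = 4


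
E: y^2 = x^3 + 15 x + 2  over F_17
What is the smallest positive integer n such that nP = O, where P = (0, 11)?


Compute successive multiples of P until we hit O:
  1P = (0, 11)
  2P = (9, 13)
  3P = (7, 12)
  4P = (1, 1)
  5P = (14, 10)
  6P = (5, 10)
  7P = (10, 8)
  8P = (11, 11)
  ... (continuing to 21P)
  21P = O

ord(P) = 21


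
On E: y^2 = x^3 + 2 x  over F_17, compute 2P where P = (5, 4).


Doubling: s = (3 x1^2 + a) / (2 y1)
s = (3*5^2 + 2) / (2*4) mod 17 = 16
x3 = s^2 - 2 x1 mod 17 = 16^2 - 2*5 = 8
y3 = s (x1 - x3) - y1 mod 17 = 16 * (5 - 8) - 4 = 16

2P = (8, 16)


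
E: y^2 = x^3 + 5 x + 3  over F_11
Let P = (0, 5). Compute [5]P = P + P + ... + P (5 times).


k = 5 = 101_2 (binary, LSB first: 101)
Double-and-add from P = (0, 5):
  bit 0 = 1: acc = O + (0, 5) = (0, 5)
  bit 1 = 0: acc unchanged = (0, 5)
  bit 2 = 1: acc = (0, 5) + (8, 4) = (8, 7)

5P = (8, 7)


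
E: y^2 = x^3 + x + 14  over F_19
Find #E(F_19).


For each x in F_19, count y with y^2 = x^3 + 1 x + 14 mod 19:
  x = 1: RHS = 16, y in [4, 15]  -> 2 point(s)
  x = 2: RHS = 5, y in [9, 10]  -> 2 point(s)
  x = 3: RHS = 6, y in [5, 14]  -> 2 point(s)
  x = 4: RHS = 6, y in [5, 14]  -> 2 point(s)
  x = 5: RHS = 11, y in [7, 12]  -> 2 point(s)
  x = 9: RHS = 11, y in [7, 12]  -> 2 point(s)
  x = 10: RHS = 17, y in [6, 13]  -> 2 point(s)
  x = 11: RHS = 7, y in [8, 11]  -> 2 point(s)
  x = 12: RHS = 6, y in [5, 14]  -> 2 point(s)
  x = 13: RHS = 1, y in [1, 18]  -> 2 point(s)
  x = 14: RHS = 17, y in [6, 13]  -> 2 point(s)
  x = 17: RHS = 4, y in [2, 17]  -> 2 point(s)
Affine points: 24. Add the point at infinity: total = 25.

#E(F_19) = 25


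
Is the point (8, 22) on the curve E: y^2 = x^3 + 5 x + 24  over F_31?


Check whether y^2 = x^3 + 5 x + 24 (mod 31) for (x, y) = (8, 22).
LHS: y^2 = 22^2 mod 31 = 19
RHS: x^3 + 5 x + 24 = 8^3 + 5*8 + 24 mod 31 = 18
LHS != RHS

No, not on the curve


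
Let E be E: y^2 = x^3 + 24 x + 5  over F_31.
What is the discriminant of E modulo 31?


4 a^3 + 27 b^2 = 4*24^3 + 27*5^2 = 55296 + 675 = 55971
Delta = -16 * (55971) = -895536
Delta mod 31 = 23

Delta = 23 (mod 31)


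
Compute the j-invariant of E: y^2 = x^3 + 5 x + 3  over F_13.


Delta = -16(4 a^3 + 27 b^2) mod 13 = 7
-1728 * (4 a)^3 = -1728 * (4*5)^3 mod 13 = 5
j = 5 * 7^(-1) mod 13 = 10

j = 10 (mod 13)


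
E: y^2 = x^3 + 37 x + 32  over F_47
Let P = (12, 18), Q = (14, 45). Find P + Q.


P != Q, so use the chord formula.
s = (y2 - y1) / (x2 - x1) = (27) / (2) mod 47 = 37
x3 = s^2 - x1 - x2 mod 47 = 37^2 - 12 - 14 = 27
y3 = s (x1 - x3) - y1 mod 47 = 37 * (12 - 27) - 18 = 38

P + Q = (27, 38)


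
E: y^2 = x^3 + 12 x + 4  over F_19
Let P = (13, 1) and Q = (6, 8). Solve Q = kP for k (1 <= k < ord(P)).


Enumerate multiples of P until we hit Q = (6, 8):
  1P = (13, 1)
  2P = (2, 13)
  3P = (11, 2)
  4P = (0, 2)
  5P = (15, 5)
  6P = (14, 16)
  7P = (8, 17)
  8P = (9, 9)
  9P = (1, 13)
  10P = (6, 11)
  11P = (16, 6)
  12P = (16, 13)
  13P = (6, 8)
Match found at i = 13.

k = 13


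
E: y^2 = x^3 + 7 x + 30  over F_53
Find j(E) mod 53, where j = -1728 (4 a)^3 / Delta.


Delta = -16(4 a^3 + 27 b^2) mod 53 = 51
-1728 * (4 a)^3 = -1728 * (4*7)^3 mod 53 = 51
j = 51 * 51^(-1) mod 53 = 1

j = 1 (mod 53)


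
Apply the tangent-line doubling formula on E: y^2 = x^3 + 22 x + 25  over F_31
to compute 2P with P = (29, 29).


Doubling: s = (3 x1^2 + a) / (2 y1)
s = (3*29^2 + 22) / (2*29) mod 31 = 7
x3 = s^2 - 2 x1 mod 31 = 7^2 - 2*29 = 22
y3 = s (x1 - x3) - y1 mod 31 = 7 * (29 - 22) - 29 = 20

2P = (22, 20)


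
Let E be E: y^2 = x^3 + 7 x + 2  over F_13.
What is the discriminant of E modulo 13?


4 a^3 + 27 b^2 = 4*7^3 + 27*2^2 = 1372 + 108 = 1480
Delta = -16 * (1480) = -23680
Delta mod 13 = 6

Delta = 6 (mod 13)


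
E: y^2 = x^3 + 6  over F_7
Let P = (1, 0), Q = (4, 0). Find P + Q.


P != Q, so use the chord formula.
s = (y2 - y1) / (x2 - x1) = (0) / (3) mod 7 = 0
x3 = s^2 - x1 - x2 mod 7 = 0^2 - 1 - 4 = 2
y3 = s (x1 - x3) - y1 mod 7 = 0 * (1 - 2) - 0 = 0

P + Q = (2, 0)


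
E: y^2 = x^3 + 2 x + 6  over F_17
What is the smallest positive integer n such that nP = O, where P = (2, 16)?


Compute successive multiples of P until we hit O:
  1P = (2, 16)
  2P = (11, 13)
  3P = (6, 8)
  4P = (13, 6)
  5P = (1, 14)
  6P = (1, 3)
  7P = (13, 11)
  8P = (6, 9)
  ... (continuing to 11P)
  11P = O

ord(P) = 11


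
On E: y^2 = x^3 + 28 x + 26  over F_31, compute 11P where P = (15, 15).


k = 11 = 1011_2 (binary, LSB first: 1101)
Double-and-add from P = (15, 15):
  bit 0 = 1: acc = O + (15, 15) = (15, 15)
  bit 1 = 1: acc = (15, 15) + (8, 24) = (28, 15)
  bit 2 = 0: acc unchanged = (28, 15)
  bit 3 = 1: acc = (28, 15) + (18, 10) = (24, 18)

11P = (24, 18)


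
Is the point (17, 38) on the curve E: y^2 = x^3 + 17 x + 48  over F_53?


Check whether y^2 = x^3 + 17 x + 48 (mod 53) for (x, y) = (17, 38).
LHS: y^2 = 38^2 mod 53 = 13
RHS: x^3 + 17 x + 48 = 17^3 + 17*17 + 48 mod 53 = 3
LHS != RHS

No, not on the curve


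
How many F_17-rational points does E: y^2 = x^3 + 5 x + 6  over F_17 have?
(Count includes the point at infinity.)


For each x in F_17, count y with y^2 = x^3 + 5 x + 6 mod 17:
  x = 9: RHS = 15, y in [7, 10]  -> 2 point(s)
  x = 10: RHS = 2, y in [6, 11]  -> 2 point(s)
  x = 11: RHS = 15, y in [7, 10]  -> 2 point(s)
  x = 12: RHS = 9, y in [3, 14]  -> 2 point(s)
  x = 14: RHS = 15, y in [7, 10]  -> 2 point(s)
  x = 16: RHS = 0, y in [0]  -> 1 point(s)
Affine points: 11. Add the point at infinity: total = 12.

#E(F_17) = 12


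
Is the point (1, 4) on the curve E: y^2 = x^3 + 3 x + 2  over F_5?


Check whether y^2 = x^3 + 3 x + 2 (mod 5) for (x, y) = (1, 4).
LHS: y^2 = 4^2 mod 5 = 1
RHS: x^3 + 3 x + 2 = 1^3 + 3*1 + 2 mod 5 = 1
LHS = RHS

Yes, on the curve


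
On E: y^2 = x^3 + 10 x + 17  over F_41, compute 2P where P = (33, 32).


k = 2 = 10_2 (binary, LSB first: 01)
Double-and-add from P = (33, 32):
  bit 0 = 0: acc unchanged = O
  bit 1 = 1: acc = O + (24, 31) = (24, 31)

2P = (24, 31)


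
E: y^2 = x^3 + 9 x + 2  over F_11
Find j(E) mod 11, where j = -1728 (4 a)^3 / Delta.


Delta = -16(4 a^3 + 27 b^2) mod 11 = 5
-1728 * (4 a)^3 = -1728 * (4*9)^3 mod 11 = 6
j = 6 * 5^(-1) mod 11 = 10

j = 10 (mod 11)


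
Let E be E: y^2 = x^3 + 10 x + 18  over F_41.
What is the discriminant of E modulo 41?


4 a^3 + 27 b^2 = 4*10^3 + 27*18^2 = 4000 + 8748 = 12748
Delta = -16 * (12748) = -203968
Delta mod 41 = 7

Delta = 7 (mod 41)


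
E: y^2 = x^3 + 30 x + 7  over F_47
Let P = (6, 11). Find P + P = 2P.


Doubling: s = (3 x1^2 + a) / (2 y1)
s = (3*6^2 + 30) / (2*11) mod 47 = 2
x3 = s^2 - 2 x1 mod 47 = 2^2 - 2*6 = 39
y3 = s (x1 - x3) - y1 mod 47 = 2 * (6 - 39) - 11 = 17

2P = (39, 17)


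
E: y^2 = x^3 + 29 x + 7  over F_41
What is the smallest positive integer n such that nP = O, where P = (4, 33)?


Compute successive multiples of P until we hit O:
  1P = (4, 33)
  2P = (15, 2)
  3P = (13, 11)
  4P = (32, 40)
  5P = (23, 34)
  6P = (19, 18)
  7P = (19, 23)
  8P = (23, 7)
  ... (continuing to 13P)
  13P = O

ord(P) = 13


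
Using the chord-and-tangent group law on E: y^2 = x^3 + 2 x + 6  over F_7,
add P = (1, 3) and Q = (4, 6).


P != Q, so use the chord formula.
s = (y2 - y1) / (x2 - x1) = (3) / (3) mod 7 = 1
x3 = s^2 - x1 - x2 mod 7 = 1^2 - 1 - 4 = 3
y3 = s (x1 - x3) - y1 mod 7 = 1 * (1 - 3) - 3 = 2

P + Q = (3, 2)


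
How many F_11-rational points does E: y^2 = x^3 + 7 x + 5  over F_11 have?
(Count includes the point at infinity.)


For each x in F_11, count y with y^2 = x^3 + 7 x + 5 mod 11:
  x = 0: RHS = 5, y in [4, 7]  -> 2 point(s)
  x = 2: RHS = 5, y in [4, 7]  -> 2 point(s)
  x = 3: RHS = 9, y in [3, 8]  -> 2 point(s)
  x = 4: RHS = 9, y in [3, 8]  -> 2 point(s)
  x = 5: RHS = 0, y in [0]  -> 1 point(s)
  x = 7: RHS = 1, y in [1, 10]  -> 2 point(s)
  x = 8: RHS = 1, y in [1, 10]  -> 2 point(s)
  x = 9: RHS = 5, y in [4, 7]  -> 2 point(s)
Affine points: 15. Add the point at infinity: total = 16.

#E(F_11) = 16


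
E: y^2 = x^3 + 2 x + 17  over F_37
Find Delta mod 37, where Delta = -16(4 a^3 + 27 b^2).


4 a^3 + 27 b^2 = 4*2^3 + 27*17^2 = 32 + 7803 = 7835
Delta = -16 * (7835) = -125360
Delta mod 37 = 33

Delta = 33 (mod 37)


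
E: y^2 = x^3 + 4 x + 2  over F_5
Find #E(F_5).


For each x in F_5, count y with y^2 = x^3 + 4 x + 2 mod 5:
  x = 3: RHS = 1, y in [1, 4]  -> 2 point(s)
Affine points: 2. Add the point at infinity: total = 3.

#E(F_5) = 3


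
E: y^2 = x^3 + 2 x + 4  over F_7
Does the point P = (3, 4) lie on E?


Check whether y^2 = x^3 + 2 x + 4 (mod 7) for (x, y) = (3, 4).
LHS: y^2 = 4^2 mod 7 = 2
RHS: x^3 + 2 x + 4 = 3^3 + 2*3 + 4 mod 7 = 2
LHS = RHS

Yes, on the curve


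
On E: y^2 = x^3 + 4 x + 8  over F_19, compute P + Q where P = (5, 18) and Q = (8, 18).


P != Q, so use the chord formula.
s = (y2 - y1) / (x2 - x1) = (0) / (3) mod 19 = 0
x3 = s^2 - x1 - x2 mod 19 = 0^2 - 5 - 8 = 6
y3 = s (x1 - x3) - y1 mod 19 = 0 * (5 - 6) - 18 = 1

P + Q = (6, 1)


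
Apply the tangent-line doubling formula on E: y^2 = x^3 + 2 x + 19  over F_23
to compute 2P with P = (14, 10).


Doubling: s = (3 x1^2 + a) / (2 y1)
s = (3*14^2 + 2) / (2*10) mod 23 = 18
x3 = s^2 - 2 x1 mod 23 = 18^2 - 2*14 = 20
y3 = s (x1 - x3) - y1 mod 23 = 18 * (14 - 20) - 10 = 20

2P = (20, 20)


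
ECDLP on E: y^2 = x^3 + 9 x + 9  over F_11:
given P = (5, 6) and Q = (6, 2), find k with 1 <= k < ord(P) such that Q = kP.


Enumerate multiples of P until we hit Q = (6, 2):
  1P = (5, 6)
  2P = (6, 9)
  3P = (9, 4)
  4P = (0, 8)
  5P = (0, 3)
  6P = (9, 7)
  7P = (6, 2)
Match found at i = 7.

k = 7


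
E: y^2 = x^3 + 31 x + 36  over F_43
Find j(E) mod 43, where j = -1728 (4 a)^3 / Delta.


Delta = -16(4 a^3 + 27 b^2) mod 43 = 27
-1728 * (4 a)^3 = -1728 * (4*31)^3 mod 43 = 11
j = 11 * 27^(-1) mod 43 = 2

j = 2 (mod 43)


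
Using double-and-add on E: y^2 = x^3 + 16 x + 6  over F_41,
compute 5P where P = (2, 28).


k = 5 = 101_2 (binary, LSB first: 101)
Double-and-add from P = (2, 28):
  bit 0 = 1: acc = O + (2, 28) = (2, 28)
  bit 1 = 0: acc unchanged = (2, 28)
  bit 2 = 1: acc = (2, 28) + (26, 9) = (9, 10)

5P = (9, 10)


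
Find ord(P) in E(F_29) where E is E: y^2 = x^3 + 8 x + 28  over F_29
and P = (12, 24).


Compute successive multiples of P until we hit O:
  1P = (12, 24)
  2P = (27, 27)
  3P = (26, 8)
  4P = (0, 12)
  5P = (18, 28)
  6P = (22, 8)
  7P = (8, 16)
  8P = (13, 3)
  ... (continuing to 25P)
  25P = O

ord(P) = 25


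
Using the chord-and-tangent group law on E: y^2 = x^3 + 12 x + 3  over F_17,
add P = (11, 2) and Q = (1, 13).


P != Q, so use the chord formula.
s = (y2 - y1) / (x2 - x1) = (11) / (7) mod 17 = 4
x3 = s^2 - x1 - x2 mod 17 = 4^2 - 11 - 1 = 4
y3 = s (x1 - x3) - y1 mod 17 = 4 * (11 - 4) - 2 = 9

P + Q = (4, 9)


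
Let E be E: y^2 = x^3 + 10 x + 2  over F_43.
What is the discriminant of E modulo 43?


4 a^3 + 27 b^2 = 4*10^3 + 27*2^2 = 4000 + 108 = 4108
Delta = -16 * (4108) = -65728
Delta mod 43 = 19

Delta = 19 (mod 43)


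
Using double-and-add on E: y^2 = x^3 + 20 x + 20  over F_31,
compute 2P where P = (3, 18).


k = 2 = 10_2 (binary, LSB first: 01)
Double-and-add from P = (3, 18):
  bit 0 = 0: acc unchanged = O
  bit 1 = 1: acc = O + (3, 13) = (3, 13)

2P = (3, 13)


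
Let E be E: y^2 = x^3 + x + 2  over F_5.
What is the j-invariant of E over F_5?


Delta = -16(4 a^3 + 27 b^2) mod 5 = 3
-1728 * (4 a)^3 = -1728 * (4*1)^3 mod 5 = 3
j = 3 * 3^(-1) mod 5 = 1

j = 1 (mod 5)


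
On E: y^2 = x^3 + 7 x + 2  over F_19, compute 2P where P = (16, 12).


Doubling: s = (3 x1^2 + a) / (2 y1)
s = (3*16^2 + 7) / (2*12) mod 19 = 3
x3 = s^2 - 2 x1 mod 19 = 3^2 - 2*16 = 15
y3 = s (x1 - x3) - y1 mod 19 = 3 * (16 - 15) - 12 = 10

2P = (15, 10)


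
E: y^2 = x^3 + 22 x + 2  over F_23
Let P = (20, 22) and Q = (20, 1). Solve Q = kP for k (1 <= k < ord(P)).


Enumerate multiples of P until we hit Q = (20, 1):
  1P = (20, 22)
  2P = (14, 15)
  3P = (14, 8)
  4P = (20, 1)
Match found at i = 4.

k = 4


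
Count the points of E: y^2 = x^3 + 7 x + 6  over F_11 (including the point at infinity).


For each x in F_11, count y with y^2 = x^3 + 7 x + 6 mod 11:
  x = 1: RHS = 3, y in [5, 6]  -> 2 point(s)
  x = 5: RHS = 1, y in [1, 10]  -> 2 point(s)
  x = 6: RHS = 0, y in [0]  -> 1 point(s)
  x = 10: RHS = 9, y in [3, 8]  -> 2 point(s)
Affine points: 7. Add the point at infinity: total = 8.

#E(F_11) = 8


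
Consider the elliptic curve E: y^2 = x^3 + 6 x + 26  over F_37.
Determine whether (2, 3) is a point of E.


Check whether y^2 = x^3 + 6 x + 26 (mod 37) for (x, y) = (2, 3).
LHS: y^2 = 3^2 mod 37 = 9
RHS: x^3 + 6 x + 26 = 2^3 + 6*2 + 26 mod 37 = 9
LHS = RHS

Yes, on the curve


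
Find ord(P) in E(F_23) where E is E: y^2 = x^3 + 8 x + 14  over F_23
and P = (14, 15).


Compute successive multiples of P until we hit O:
  1P = (14, 15)
  2P = (4, 15)
  3P = (5, 8)
  4P = (10, 6)
  5P = (17, 7)
  6P = (17, 16)
  7P = (10, 17)
  8P = (5, 15)
  ... (continuing to 11P)
  11P = O

ord(P) = 11


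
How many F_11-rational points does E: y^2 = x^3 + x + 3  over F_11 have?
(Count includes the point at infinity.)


For each x in F_11, count y with y^2 = x^3 + 1 x + 3 mod 11:
  x = 0: RHS = 3, y in [5, 6]  -> 2 point(s)
  x = 1: RHS = 5, y in [4, 7]  -> 2 point(s)
  x = 3: RHS = 0, y in [0]  -> 1 point(s)
  x = 4: RHS = 5, y in [4, 7]  -> 2 point(s)
  x = 5: RHS = 1, y in [1, 10]  -> 2 point(s)
  x = 6: RHS = 5, y in [4, 7]  -> 2 point(s)
  x = 7: RHS = 1, y in [1, 10]  -> 2 point(s)
  x = 9: RHS = 4, y in [2, 9]  -> 2 point(s)
  x = 10: RHS = 1, y in [1, 10]  -> 2 point(s)
Affine points: 17. Add the point at infinity: total = 18.

#E(F_11) = 18


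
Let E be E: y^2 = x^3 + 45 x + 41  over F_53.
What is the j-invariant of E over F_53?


Delta = -16(4 a^3 + 27 b^2) mod 53 = 28
-1728 * (4 a)^3 = -1728 * (4*45)^3 mod 53 = 24
j = 24 * 28^(-1) mod 53 = 16

j = 16 (mod 53)


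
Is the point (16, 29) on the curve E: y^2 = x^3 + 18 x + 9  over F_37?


Check whether y^2 = x^3 + 18 x + 9 (mod 37) for (x, y) = (16, 29).
LHS: y^2 = 29^2 mod 37 = 27
RHS: x^3 + 18 x + 9 = 16^3 + 18*16 + 9 mod 37 = 27
LHS = RHS

Yes, on the curve


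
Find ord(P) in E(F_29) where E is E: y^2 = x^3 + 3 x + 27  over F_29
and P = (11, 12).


Compute successive multiples of P until we hit O:
  1P = (11, 12)
  2P = (13, 1)
  3P = (28, 9)
  4P = (10, 10)
  5P = (12, 15)
  6P = (15, 5)
  7P = (26, 7)
  8P = (5, 15)
  ... (continuing to 18P)
  18P = O

ord(P) = 18


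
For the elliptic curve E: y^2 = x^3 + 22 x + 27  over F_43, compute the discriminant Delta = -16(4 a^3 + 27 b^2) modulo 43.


4 a^3 + 27 b^2 = 4*22^3 + 27*27^2 = 42592 + 19683 = 62275
Delta = -16 * (62275) = -996400
Delta mod 43 = 39

Delta = 39 (mod 43)


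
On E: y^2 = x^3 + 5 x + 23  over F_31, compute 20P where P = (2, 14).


k = 20 = 10100_2 (binary, LSB first: 00101)
Double-and-add from P = (2, 14):
  bit 0 = 0: acc unchanged = O
  bit 1 = 0: acc unchanged = O
  bit 2 = 1: acc = O + (25, 26) = (25, 26)
  bit 3 = 0: acc unchanged = (25, 26)
  bit 4 = 1: acc = (25, 26) + (19, 8) = (27, 30)

20P = (27, 30)


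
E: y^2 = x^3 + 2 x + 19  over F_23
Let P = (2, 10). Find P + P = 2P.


Doubling: s = (3 x1^2 + a) / (2 y1)
s = (3*2^2 + 2) / (2*10) mod 23 = 3
x3 = s^2 - 2 x1 mod 23 = 3^2 - 2*2 = 5
y3 = s (x1 - x3) - y1 mod 23 = 3 * (2 - 5) - 10 = 4

2P = (5, 4)


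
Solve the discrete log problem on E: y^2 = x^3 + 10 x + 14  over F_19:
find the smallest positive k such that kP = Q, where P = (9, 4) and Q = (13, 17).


Enumerate multiples of P until we hit Q = (13, 17):
  1P = (9, 4)
  2P = (17, 9)
  3P = (2, 17)
  4P = (13, 17)
Match found at i = 4.

k = 4


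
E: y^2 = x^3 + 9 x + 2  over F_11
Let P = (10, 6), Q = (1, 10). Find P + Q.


P != Q, so use the chord formula.
s = (y2 - y1) / (x2 - x1) = (4) / (2) mod 11 = 2
x3 = s^2 - x1 - x2 mod 11 = 2^2 - 10 - 1 = 4
y3 = s (x1 - x3) - y1 mod 11 = 2 * (10 - 4) - 6 = 6

P + Q = (4, 6)


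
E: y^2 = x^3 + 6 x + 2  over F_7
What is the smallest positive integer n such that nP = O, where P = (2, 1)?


Compute successive multiples of P until we hit O:
  1P = (2, 1)
  2P = (0, 3)
  3P = (6, 3)
  4P = (1, 3)
  5P = (1, 4)
  6P = (6, 4)
  7P = (0, 4)
  8P = (2, 6)
  ... (continuing to 9P)
  9P = O

ord(P) = 9


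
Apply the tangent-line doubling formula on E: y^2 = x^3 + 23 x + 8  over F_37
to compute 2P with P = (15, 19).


Doubling: s = (3 x1^2 + a) / (2 y1)
s = (3*15^2 + 23) / (2*19) mod 37 = 32
x3 = s^2 - 2 x1 mod 37 = 32^2 - 2*15 = 32
y3 = s (x1 - x3) - y1 mod 37 = 32 * (15 - 32) - 19 = 29

2P = (32, 29)


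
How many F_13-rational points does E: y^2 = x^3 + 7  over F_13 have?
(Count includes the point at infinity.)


For each x in F_13, count y with y^2 = x^3 + 0 x + 7 mod 13:
  x = 7: RHS = 12, y in [5, 8]  -> 2 point(s)
  x = 8: RHS = 12, y in [5, 8]  -> 2 point(s)
  x = 11: RHS = 12, y in [5, 8]  -> 2 point(s)
Affine points: 6. Add the point at infinity: total = 7.

#E(F_13) = 7


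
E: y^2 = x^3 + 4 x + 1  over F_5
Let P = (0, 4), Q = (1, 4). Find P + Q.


P != Q, so use the chord formula.
s = (y2 - y1) / (x2 - x1) = (0) / (1) mod 5 = 0
x3 = s^2 - x1 - x2 mod 5 = 0^2 - 0 - 1 = 4
y3 = s (x1 - x3) - y1 mod 5 = 0 * (0 - 4) - 4 = 1

P + Q = (4, 1)


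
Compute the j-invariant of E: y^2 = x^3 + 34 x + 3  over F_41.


Delta = -16(4 a^3 + 27 b^2) mod 41 = 24
-1728 * (4 a)^3 = -1728 * (4*34)^3 mod 41 = 20
j = 20 * 24^(-1) mod 41 = 35

j = 35 (mod 41)


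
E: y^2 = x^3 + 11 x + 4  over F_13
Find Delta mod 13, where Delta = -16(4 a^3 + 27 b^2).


4 a^3 + 27 b^2 = 4*11^3 + 27*4^2 = 5324 + 432 = 5756
Delta = -16 * (5756) = -92096
Delta mod 13 = 9

Delta = 9 (mod 13)


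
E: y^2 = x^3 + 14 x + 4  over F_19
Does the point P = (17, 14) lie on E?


Check whether y^2 = x^3 + 14 x + 4 (mod 19) for (x, y) = (17, 14).
LHS: y^2 = 14^2 mod 19 = 6
RHS: x^3 + 14 x + 4 = 17^3 + 14*17 + 4 mod 19 = 6
LHS = RHS

Yes, on the curve


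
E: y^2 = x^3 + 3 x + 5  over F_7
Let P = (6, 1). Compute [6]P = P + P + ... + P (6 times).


k = 6 = 110_2 (binary, LSB first: 011)
Double-and-add from P = (6, 1):
  bit 0 = 0: acc unchanged = O
  bit 1 = 1: acc = O + (4, 5) = (4, 5)
  bit 2 = 1: acc = (4, 5) + (1, 4) = (6, 6)

6P = (6, 6)


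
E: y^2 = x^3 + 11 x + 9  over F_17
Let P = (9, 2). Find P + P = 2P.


Doubling: s = (3 x1^2 + a) / (2 y1)
s = (3*9^2 + 11) / (2*2) mod 17 = 4
x3 = s^2 - 2 x1 mod 17 = 4^2 - 2*9 = 15
y3 = s (x1 - x3) - y1 mod 17 = 4 * (9 - 15) - 2 = 8

2P = (15, 8)


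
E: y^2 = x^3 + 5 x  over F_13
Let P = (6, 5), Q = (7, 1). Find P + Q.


P != Q, so use the chord formula.
s = (y2 - y1) / (x2 - x1) = (9) / (1) mod 13 = 9
x3 = s^2 - x1 - x2 mod 13 = 9^2 - 6 - 7 = 3
y3 = s (x1 - x3) - y1 mod 13 = 9 * (6 - 3) - 5 = 9

P + Q = (3, 9)


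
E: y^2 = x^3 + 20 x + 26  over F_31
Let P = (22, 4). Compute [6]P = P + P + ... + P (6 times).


k = 6 = 110_2 (binary, LSB first: 011)
Double-and-add from P = (22, 4):
  bit 0 = 0: acc unchanged = O
  bit 1 = 1: acc = O + (22, 27) = (22, 27)
  bit 2 = 1: acc = (22, 27) + (22, 4) = O

6P = O


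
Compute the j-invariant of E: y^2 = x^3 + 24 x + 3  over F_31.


Delta = -16(4 a^3 + 27 b^2) mod 31 = 22
-1728 * (4 a)^3 = -1728 * (4*24)^3 mod 31 = 30
j = 30 * 22^(-1) mod 31 = 7

j = 7 (mod 31)


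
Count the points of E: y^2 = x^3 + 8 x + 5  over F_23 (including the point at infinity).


For each x in F_23, count y with y^2 = x^3 + 8 x + 5 mod 23:
  x = 2: RHS = 6, y in [11, 12]  -> 2 point(s)
  x = 4: RHS = 9, y in [3, 20]  -> 2 point(s)
  x = 5: RHS = 9, y in [3, 20]  -> 2 point(s)
  x = 6: RHS = 16, y in [4, 19]  -> 2 point(s)
  x = 7: RHS = 13, y in [6, 17]  -> 2 point(s)
  x = 8: RHS = 6, y in [11, 12]  -> 2 point(s)
  x = 9: RHS = 1, y in [1, 22]  -> 2 point(s)
  x = 10: RHS = 4, y in [2, 21]  -> 2 point(s)
  x = 12: RHS = 12, y in [9, 14]  -> 2 point(s)
  x = 13: RHS = 6, y in [11, 12]  -> 2 point(s)
  x = 14: RHS = 9, y in [3, 20]  -> 2 point(s)
  x = 15: RHS = 4, y in [2, 21]  -> 2 point(s)
  x = 18: RHS = 1, y in [1, 22]  -> 2 point(s)
  x = 19: RHS = 1, y in [1, 22]  -> 2 point(s)
  x = 20: RHS = 0, y in [0]  -> 1 point(s)
  x = 21: RHS = 4, y in [2, 21]  -> 2 point(s)
Affine points: 31. Add the point at infinity: total = 32.

#E(F_23) = 32


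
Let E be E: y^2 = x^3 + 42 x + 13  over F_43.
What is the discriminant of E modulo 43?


4 a^3 + 27 b^2 = 4*42^3 + 27*13^2 = 296352 + 4563 = 300915
Delta = -16 * (300915) = -4814640
Delta mod 43 = 27

Delta = 27 (mod 43)


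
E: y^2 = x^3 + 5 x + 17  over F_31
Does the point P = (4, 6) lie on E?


Check whether y^2 = x^3 + 5 x + 17 (mod 31) for (x, y) = (4, 6).
LHS: y^2 = 6^2 mod 31 = 5
RHS: x^3 + 5 x + 17 = 4^3 + 5*4 + 17 mod 31 = 8
LHS != RHS

No, not on the curve


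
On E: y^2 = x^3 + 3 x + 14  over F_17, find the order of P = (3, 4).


Compute successive multiples of P until we hit O:
  1P = (3, 4)
  2P = (7, 15)
  3P = (5, 16)
  4P = (11, 16)
  5P = (1, 16)
  6P = (15, 0)
  7P = (1, 1)
  8P = (11, 1)
  ... (continuing to 12P)
  12P = O

ord(P) = 12


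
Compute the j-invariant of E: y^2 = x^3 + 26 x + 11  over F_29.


Delta = -16(4 a^3 + 27 b^2) mod 29 = 3
-1728 * (4 a)^3 = -1728 * (4*26)^3 mod 29 = 28
j = 28 * 3^(-1) mod 29 = 19

j = 19 (mod 29)


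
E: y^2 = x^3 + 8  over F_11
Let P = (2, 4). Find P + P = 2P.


Doubling: s = (3 x1^2 + a) / (2 y1)
s = (3*2^2 + 0) / (2*4) mod 11 = 7
x3 = s^2 - 2 x1 mod 11 = 7^2 - 2*2 = 1
y3 = s (x1 - x3) - y1 mod 11 = 7 * (2 - 1) - 4 = 3

2P = (1, 3)


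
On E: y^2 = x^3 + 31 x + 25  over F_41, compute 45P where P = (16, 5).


k = 45 = 101101_2 (binary, LSB first: 101101)
Double-and-add from P = (16, 5):
  bit 0 = 1: acc = O + (16, 5) = (16, 5)
  bit 1 = 0: acc unchanged = (16, 5)
  bit 2 = 1: acc = (16, 5) + (11, 4) = (37, 40)
  bit 3 = 1: acc = (37, 40) + (23, 20) = (14, 28)
  bit 4 = 0: acc unchanged = (14, 28)
  bit 5 = 1: acc = (14, 28) + (5, 31) = (13, 40)

45P = (13, 40)


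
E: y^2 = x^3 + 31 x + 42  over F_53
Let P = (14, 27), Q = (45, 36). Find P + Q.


P != Q, so use the chord formula.
s = (y2 - y1) / (x2 - x1) = (9) / (31) mod 53 = 2
x3 = s^2 - x1 - x2 mod 53 = 2^2 - 14 - 45 = 51
y3 = s (x1 - x3) - y1 mod 53 = 2 * (14 - 51) - 27 = 5

P + Q = (51, 5)


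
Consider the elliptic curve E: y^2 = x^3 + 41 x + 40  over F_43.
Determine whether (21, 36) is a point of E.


Check whether y^2 = x^3 + 41 x + 40 (mod 43) for (x, y) = (21, 36).
LHS: y^2 = 36^2 mod 43 = 6
RHS: x^3 + 41 x + 40 = 21^3 + 41*21 + 40 mod 43 = 14
LHS != RHS

No, not on the curve


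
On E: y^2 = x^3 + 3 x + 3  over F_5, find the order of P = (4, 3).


Compute successive multiples of P until we hit O:
  1P = (4, 3)
  2P = (3, 3)
  3P = (3, 2)
  4P = (4, 2)
  5P = O

ord(P) = 5


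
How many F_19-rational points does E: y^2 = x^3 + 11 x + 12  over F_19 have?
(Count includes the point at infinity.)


For each x in F_19, count y with y^2 = x^3 + 11 x + 12 mod 19:
  x = 1: RHS = 5, y in [9, 10]  -> 2 point(s)
  x = 2: RHS = 4, y in [2, 17]  -> 2 point(s)
  x = 4: RHS = 6, y in [5, 14]  -> 2 point(s)
  x = 6: RHS = 9, y in [3, 16]  -> 2 point(s)
  x = 8: RHS = 4, y in [2, 17]  -> 2 point(s)
  x = 9: RHS = 4, y in [2, 17]  -> 2 point(s)
  x = 10: RHS = 1, y in [1, 18]  -> 2 point(s)
  x = 11: RHS = 1, y in [1, 18]  -> 2 point(s)
  x = 16: RHS = 9, y in [3, 16]  -> 2 point(s)
  x = 17: RHS = 1, y in [1, 18]  -> 2 point(s)
  x = 18: RHS = 0, y in [0]  -> 1 point(s)
Affine points: 21. Add the point at infinity: total = 22.

#E(F_19) = 22
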